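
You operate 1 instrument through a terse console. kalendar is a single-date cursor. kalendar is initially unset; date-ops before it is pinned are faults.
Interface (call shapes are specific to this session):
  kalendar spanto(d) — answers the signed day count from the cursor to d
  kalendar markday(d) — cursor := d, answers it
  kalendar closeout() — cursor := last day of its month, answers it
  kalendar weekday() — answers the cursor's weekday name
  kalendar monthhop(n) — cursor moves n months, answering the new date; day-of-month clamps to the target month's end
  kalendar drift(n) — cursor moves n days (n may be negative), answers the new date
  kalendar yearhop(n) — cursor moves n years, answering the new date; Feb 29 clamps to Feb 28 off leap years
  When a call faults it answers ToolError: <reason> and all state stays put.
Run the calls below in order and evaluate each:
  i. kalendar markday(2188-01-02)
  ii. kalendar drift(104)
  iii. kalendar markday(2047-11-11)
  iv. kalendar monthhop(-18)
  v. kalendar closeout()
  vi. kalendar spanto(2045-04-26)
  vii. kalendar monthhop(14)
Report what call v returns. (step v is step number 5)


>>> kalendar markday d: 2188-01-02
:: 2188-01-02
>>> kalendar drift n: 104
:: 2188-04-15
>>> kalendar markday d: 2047-11-11
:: 2047-11-11
>>> kalendar monthhop n: -18
:: 2046-05-11
>>> kalendar closeout
:: 2046-05-31
>>> kalendar spanto d: 2045-04-26
:: -400
>>> kalendar monthhop n: 14
:: 2047-07-31

Answer: 2046-05-31


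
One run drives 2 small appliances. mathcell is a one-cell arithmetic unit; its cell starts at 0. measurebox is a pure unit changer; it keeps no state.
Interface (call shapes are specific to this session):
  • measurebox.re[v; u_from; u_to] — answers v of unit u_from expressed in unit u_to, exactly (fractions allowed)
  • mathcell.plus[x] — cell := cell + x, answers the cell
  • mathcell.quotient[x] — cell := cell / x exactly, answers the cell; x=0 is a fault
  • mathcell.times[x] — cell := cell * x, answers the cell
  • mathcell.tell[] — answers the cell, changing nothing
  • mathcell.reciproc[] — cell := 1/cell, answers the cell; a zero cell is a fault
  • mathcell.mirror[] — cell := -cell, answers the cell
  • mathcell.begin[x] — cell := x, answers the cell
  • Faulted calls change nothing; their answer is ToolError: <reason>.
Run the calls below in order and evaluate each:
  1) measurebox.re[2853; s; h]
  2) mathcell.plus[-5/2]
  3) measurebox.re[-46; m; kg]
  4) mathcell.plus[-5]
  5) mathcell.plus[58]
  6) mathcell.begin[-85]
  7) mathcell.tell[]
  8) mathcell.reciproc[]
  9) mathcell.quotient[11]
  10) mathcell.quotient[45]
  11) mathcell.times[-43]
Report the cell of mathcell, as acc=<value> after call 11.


;; 1. measurebox.re(v: 2853, u_from: s, u_to: h) : 317/400
;; 2. mathcell.plus(x: -5/2) : -5/2
;; 3. measurebox.re(v: -46, u_from: m, u_to: kg) : ToolError: incompatible units
;; 4. mathcell.plus(x: -5) : -15/2
;; 5. mathcell.plus(x: 58) : 101/2
;; 6. mathcell.begin(x: -85) : -85
;; 7. mathcell.tell() : -85
;; 8. mathcell.reciproc() : -1/85
;; 9. mathcell.quotient(x: 11) : -1/935
;; 10. mathcell.quotient(x: 45) : -1/42075
;; 11. mathcell.times(x: -43) : 43/42075

Answer: acc=43/42075


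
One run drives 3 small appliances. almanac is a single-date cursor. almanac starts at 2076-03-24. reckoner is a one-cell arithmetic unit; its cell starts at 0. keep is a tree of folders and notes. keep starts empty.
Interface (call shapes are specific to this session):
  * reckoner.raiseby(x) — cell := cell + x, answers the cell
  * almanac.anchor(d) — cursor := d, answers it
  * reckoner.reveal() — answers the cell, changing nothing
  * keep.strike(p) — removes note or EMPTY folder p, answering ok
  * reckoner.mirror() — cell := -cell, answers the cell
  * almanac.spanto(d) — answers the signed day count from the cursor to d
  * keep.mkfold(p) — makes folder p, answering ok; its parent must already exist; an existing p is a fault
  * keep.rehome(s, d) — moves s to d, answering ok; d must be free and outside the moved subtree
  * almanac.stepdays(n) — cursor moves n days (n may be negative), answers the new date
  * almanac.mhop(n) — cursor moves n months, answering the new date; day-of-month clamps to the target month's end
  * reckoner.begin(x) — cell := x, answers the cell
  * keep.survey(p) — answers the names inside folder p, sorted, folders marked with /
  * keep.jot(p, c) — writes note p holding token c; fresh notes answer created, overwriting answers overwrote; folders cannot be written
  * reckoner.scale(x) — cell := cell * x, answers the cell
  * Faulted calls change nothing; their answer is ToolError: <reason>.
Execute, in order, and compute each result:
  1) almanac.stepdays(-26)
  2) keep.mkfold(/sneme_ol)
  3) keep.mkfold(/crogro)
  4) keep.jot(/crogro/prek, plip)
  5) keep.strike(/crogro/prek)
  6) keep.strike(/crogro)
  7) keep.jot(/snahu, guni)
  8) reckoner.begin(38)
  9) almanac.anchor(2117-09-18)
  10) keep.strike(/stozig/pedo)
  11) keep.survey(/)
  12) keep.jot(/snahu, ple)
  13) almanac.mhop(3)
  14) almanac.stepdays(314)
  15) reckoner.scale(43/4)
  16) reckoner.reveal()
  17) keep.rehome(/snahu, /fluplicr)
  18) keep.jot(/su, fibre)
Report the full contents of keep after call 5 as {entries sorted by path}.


Answer: {crogro/, sneme_ol/}

Derivation:
// 1. stepdays(n: -26) == 2076-02-27
// 2. mkfold(p: /sneme_ol) == ok
// 3. mkfold(p: /crogro) == ok
// 4. jot(p: /crogro/prek, c: plip) == created
// 5. strike(p: /crogro/prek) == ok
// 6. strike(p: /crogro) == ok
// 7. jot(p: /snahu, c: guni) == created
// 8. begin(x: 38) == 38
// 9. anchor(d: 2117-09-18) == 2117-09-18
// 10. strike(p: /stozig/pedo) == ToolError: not found
// 11. survey(p: /) == [snahu, sneme_ol/]
// 12. jot(p: /snahu, c: ple) == overwrote
// 13. mhop(n: 3) == 2117-12-18
// 14. stepdays(n: 314) == 2118-10-28
// 15. scale(x: 43/4) == 817/2
// 16. reveal() == 817/2
// 17. rehome(s: /snahu, d: /fluplicr) == ok
// 18. jot(p: /su, c: fibre) == created


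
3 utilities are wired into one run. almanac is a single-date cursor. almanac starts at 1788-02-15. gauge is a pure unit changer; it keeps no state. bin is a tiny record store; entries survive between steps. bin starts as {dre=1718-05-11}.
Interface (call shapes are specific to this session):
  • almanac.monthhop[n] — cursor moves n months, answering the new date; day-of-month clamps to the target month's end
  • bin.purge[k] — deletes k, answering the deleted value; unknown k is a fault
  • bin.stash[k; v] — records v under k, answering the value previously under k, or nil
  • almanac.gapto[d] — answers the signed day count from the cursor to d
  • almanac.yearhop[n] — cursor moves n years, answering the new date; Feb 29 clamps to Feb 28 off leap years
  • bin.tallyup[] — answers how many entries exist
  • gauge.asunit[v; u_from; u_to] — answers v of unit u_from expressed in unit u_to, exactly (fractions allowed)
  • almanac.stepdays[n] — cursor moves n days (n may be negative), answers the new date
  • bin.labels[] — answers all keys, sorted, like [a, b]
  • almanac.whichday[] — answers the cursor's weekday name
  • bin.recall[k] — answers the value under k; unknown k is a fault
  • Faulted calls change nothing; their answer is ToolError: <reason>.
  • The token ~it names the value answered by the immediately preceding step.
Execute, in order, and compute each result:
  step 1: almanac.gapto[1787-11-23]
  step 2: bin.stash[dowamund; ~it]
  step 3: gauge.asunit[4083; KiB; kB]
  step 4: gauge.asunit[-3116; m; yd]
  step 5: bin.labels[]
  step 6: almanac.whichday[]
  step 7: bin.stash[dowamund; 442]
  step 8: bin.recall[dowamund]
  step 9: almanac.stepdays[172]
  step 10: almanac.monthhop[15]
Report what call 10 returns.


$ gapto d=1787-11-23
[out] -84
$ stash k=dowamund v=~it
[out] nil
$ asunit v=4083 u_from=KiB u_to=kB
[out] 522624/125
$ asunit v=-3116 u_from=m u_to=yd
[out] -3895000/1143
$ labels
[out] [dowamund, dre]
$ whichday
[out] Friday
$ stash k=dowamund v=442
[out] -84
$ recall k=dowamund
[out] 442
$ stepdays n=172
[out] 1788-08-05
$ monthhop n=15
[out] 1789-11-05

Answer: 1789-11-05


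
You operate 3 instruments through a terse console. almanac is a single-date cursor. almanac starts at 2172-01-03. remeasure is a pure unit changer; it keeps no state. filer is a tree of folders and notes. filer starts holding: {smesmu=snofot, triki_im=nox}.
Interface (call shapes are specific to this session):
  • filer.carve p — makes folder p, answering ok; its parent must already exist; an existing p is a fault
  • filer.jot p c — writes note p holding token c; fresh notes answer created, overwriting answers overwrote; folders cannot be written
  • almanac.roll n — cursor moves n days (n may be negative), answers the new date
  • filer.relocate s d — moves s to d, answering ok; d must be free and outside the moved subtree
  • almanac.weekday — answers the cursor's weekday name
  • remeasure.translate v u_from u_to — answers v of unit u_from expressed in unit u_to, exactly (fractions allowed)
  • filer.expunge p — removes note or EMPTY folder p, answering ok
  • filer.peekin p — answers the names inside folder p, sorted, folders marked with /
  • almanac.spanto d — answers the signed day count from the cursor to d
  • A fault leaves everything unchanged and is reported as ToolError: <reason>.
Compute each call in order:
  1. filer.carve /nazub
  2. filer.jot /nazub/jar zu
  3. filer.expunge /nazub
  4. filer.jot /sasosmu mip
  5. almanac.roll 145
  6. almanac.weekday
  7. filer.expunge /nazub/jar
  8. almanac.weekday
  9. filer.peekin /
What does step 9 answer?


Answer: [nazub/, sasosmu, smesmu, triki_im]

Derivation:
I try carve with p=/nazub, and get ok.
I run jot with p=/nazub/jar, c=zu, — result: created.
Now I run expunge with p=/nazub: ToolError: not empty.
Using jot with p=/sasosmu, c=mip, yielding created.
Using roll with n=145, and observe 2172-05-27.
Now I run weekday(): Wednesday.
Now I run expunge with p=/nazub/jar, and see ok.
I call weekday, and observe Wednesday.
Next I call peekin with p=/: [nazub/, sasosmu, smesmu, triki_im].


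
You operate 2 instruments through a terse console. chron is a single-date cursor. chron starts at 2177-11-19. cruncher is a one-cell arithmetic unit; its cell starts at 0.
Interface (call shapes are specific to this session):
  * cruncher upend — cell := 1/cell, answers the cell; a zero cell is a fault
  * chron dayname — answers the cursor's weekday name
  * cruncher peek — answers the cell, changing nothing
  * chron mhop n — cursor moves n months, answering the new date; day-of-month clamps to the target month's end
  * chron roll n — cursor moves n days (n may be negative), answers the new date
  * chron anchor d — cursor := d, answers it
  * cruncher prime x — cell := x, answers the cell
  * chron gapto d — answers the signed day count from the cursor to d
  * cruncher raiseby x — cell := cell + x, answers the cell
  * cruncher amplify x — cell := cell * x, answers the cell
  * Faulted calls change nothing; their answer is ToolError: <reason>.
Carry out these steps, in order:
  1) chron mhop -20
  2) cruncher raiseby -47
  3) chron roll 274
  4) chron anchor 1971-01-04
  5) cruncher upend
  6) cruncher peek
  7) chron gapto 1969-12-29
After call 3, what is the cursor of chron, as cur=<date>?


·→ chron mhop(n='-20')
·← 2176-03-19
·→ cruncher raiseby(x='-47')
·← -47
·→ chron roll(n='274')
·← 2176-12-18
·→ chron anchor(d='1971-01-04')
·← 1971-01-04
·→ cruncher upend()
·← -1/47
·→ cruncher peek()
·← -1/47
·→ chron gapto(d='1969-12-29')
·← -371

Answer: cur=2176-12-18


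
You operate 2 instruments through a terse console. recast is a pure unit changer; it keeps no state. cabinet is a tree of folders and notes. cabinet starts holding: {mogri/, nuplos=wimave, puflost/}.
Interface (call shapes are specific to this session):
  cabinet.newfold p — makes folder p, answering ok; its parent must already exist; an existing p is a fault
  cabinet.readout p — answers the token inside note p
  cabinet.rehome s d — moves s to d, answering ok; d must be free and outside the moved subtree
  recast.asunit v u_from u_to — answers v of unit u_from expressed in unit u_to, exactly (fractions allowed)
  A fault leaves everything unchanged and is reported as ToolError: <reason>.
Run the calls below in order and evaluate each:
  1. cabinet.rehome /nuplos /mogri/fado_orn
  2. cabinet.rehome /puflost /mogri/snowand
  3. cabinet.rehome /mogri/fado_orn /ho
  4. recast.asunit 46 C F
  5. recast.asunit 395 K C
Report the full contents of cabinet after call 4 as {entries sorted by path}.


Answer: {ho=wimave, mogri/, mogri/snowand/}

Derivation:
>>> rehome /nuplos /mogri/fado_orn
:: ok
>>> rehome /puflost /mogri/snowand
:: ok
>>> rehome /mogri/fado_orn /ho
:: ok
>>> asunit 46 C F
:: 574/5
>>> asunit 395 K C
:: 2437/20


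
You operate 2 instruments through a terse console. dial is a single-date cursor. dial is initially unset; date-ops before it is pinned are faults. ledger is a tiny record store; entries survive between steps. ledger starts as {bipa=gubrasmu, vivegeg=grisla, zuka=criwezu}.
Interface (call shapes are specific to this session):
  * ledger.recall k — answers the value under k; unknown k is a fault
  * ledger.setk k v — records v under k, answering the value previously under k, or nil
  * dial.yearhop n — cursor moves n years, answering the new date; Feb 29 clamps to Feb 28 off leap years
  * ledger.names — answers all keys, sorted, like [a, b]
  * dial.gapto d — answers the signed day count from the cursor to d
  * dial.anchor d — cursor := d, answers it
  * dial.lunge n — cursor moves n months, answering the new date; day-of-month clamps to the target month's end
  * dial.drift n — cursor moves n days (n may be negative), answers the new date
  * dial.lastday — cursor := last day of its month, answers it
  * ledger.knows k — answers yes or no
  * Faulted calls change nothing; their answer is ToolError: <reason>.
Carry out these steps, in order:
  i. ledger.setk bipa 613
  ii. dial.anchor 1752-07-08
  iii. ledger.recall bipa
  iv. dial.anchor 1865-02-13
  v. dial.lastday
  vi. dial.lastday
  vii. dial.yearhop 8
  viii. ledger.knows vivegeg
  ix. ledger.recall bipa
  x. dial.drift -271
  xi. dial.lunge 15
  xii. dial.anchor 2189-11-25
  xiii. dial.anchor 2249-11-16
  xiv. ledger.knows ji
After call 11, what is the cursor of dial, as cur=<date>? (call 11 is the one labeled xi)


Answer: cur=1873-09-02

Derivation:
;; 1. ledger.setk(k='bipa', v='613') == gubrasmu
;; 2. dial.anchor(d='1752-07-08') == 1752-07-08
;; 3. ledger.recall(k='bipa') == 613
;; 4. dial.anchor(d='1865-02-13') == 1865-02-13
;; 5. dial.lastday() == 1865-02-28
;; 6. dial.lastday() == 1865-02-28
;; 7. dial.yearhop(n='8') == 1873-02-28
;; 8. ledger.knows(k='vivegeg') == yes
;; 9. ledger.recall(k='bipa') == 613
;; 10. dial.drift(n='-271') == 1872-06-02
;; 11. dial.lunge(n='15') == 1873-09-02
;; 12. dial.anchor(d='2189-11-25') == 2189-11-25
;; 13. dial.anchor(d='2249-11-16') == 2249-11-16
;; 14. ledger.knows(k='ji') == no


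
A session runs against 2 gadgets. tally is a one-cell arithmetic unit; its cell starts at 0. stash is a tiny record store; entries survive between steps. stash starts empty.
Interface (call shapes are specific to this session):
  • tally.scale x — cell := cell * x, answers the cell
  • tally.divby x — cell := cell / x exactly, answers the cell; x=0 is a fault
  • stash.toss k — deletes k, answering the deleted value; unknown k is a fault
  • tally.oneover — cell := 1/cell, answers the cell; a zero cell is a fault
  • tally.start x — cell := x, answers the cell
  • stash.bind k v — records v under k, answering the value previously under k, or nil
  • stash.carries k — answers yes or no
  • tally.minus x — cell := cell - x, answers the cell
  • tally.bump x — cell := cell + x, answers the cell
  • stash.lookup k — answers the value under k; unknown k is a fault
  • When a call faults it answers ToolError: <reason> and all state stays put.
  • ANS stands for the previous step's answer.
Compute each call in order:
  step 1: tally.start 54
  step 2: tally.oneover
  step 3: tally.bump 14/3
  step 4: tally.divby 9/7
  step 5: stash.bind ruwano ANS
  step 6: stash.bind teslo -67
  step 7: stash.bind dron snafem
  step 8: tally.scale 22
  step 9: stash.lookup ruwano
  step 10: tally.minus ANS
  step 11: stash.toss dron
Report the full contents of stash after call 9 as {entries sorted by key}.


Answer: {dron=snafem, ruwano=1771/486, teslo=-67}

Derivation:
Act: tally.start[54]
Obs: 54
Act: tally.oneover[]
Obs: 1/54
Act: tally.bump[14/3]
Obs: 253/54
Act: tally.divby[9/7]
Obs: 1771/486
Act: stash.bind[ruwano; ANS]
Obs: nil
Act: stash.bind[teslo; -67]
Obs: nil
Act: stash.bind[dron; snafem]
Obs: nil
Act: tally.scale[22]
Obs: 19481/243
Act: stash.lookup[ruwano]
Obs: 1771/486
Act: tally.minus[ANS]
Obs: 12397/162
Act: stash.toss[dron]
Obs: snafem


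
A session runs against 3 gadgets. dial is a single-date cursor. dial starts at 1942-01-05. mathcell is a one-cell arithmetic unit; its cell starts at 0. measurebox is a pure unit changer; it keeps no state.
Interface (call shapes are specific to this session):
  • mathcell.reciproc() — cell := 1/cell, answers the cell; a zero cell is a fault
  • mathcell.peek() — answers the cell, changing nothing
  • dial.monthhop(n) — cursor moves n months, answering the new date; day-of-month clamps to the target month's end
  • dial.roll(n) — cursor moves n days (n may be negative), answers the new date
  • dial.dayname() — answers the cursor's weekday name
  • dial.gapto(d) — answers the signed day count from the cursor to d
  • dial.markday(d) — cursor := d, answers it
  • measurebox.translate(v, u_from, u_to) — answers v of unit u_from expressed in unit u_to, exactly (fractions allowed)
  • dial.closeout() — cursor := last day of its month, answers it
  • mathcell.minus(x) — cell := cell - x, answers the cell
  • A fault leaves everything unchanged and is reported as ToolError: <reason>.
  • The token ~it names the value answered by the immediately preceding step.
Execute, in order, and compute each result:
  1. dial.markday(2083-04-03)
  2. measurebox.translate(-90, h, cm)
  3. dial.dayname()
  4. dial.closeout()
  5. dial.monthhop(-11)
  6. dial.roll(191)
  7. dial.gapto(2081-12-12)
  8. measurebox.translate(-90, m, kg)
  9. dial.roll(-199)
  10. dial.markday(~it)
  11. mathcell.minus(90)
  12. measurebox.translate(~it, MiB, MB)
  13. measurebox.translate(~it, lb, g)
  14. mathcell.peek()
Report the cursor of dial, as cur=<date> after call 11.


Answer: cur=2082-05-22

Derivation:
-- 1. markday(d='2083-04-03') == 2083-04-03
-- 2. translate(v='-90', u_from='h', u_to='cm') == ToolError: incompatible units
-- 3. dayname() == Saturday
-- 4. closeout() == 2083-04-30
-- 5. monthhop(n='-11') == 2082-05-30
-- 6. roll(n='191') == 2082-12-07
-- 7. gapto(d='2081-12-12') == -360
-- 8. translate(v='-90', u_from='m', u_to='kg') == ToolError: incompatible units
-- 9. roll(n='-199') == 2082-05-22
-- 10. markday(d='~it') == 2082-05-22
-- 11. minus(x='90') == -90
-- 12. translate(v='~it', u_from='MiB', u_to='MB') == -294912/3125
-- 13. translate(v='~it', u_from='lb', u_to='g') == -418030728192/9765625
-- 14. peek() == -90


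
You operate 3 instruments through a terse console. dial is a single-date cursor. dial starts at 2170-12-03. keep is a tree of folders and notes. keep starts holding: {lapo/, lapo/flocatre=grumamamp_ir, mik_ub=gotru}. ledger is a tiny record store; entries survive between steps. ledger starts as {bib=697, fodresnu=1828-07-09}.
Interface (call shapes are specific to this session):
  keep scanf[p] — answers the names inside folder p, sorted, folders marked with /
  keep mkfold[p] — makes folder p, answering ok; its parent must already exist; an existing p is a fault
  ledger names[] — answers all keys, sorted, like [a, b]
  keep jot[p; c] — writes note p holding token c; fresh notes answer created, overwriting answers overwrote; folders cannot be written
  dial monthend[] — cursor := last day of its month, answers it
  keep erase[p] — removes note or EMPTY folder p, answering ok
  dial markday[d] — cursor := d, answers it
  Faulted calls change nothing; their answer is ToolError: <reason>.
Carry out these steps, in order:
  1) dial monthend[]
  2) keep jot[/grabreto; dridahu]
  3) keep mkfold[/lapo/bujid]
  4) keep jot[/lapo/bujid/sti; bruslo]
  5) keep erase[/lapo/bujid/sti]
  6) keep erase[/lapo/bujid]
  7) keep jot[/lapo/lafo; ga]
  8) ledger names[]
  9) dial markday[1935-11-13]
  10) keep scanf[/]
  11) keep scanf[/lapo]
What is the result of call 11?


I call dial monthend, and observe 2170-12-31.
Next I call keep jot with p=/grabreto, c=dridahu, and see created.
Next I call keep mkfold with p=/lapo/bujid: ok.
Using keep jot with p=/lapo/bujid/sti, c=bruslo, — result: created.
I call keep erase with p=/lapo/bujid/sti, → ok.
I try keep erase with p=/lapo/bujid, and get ok.
I call keep jot with p=/lapo/lafo, c=ga, which returns created.
I run ledger names, which returns [bib, fodresnu].
I use dial markday with d=1935-11-13, and see 1935-11-13.
Now I run keep scanf with p=/, and observe [grabreto, lapo/, mik_ub].
Using keep scanf with p=/lapo, → [flocatre, lafo].

Answer: [flocatre, lafo]


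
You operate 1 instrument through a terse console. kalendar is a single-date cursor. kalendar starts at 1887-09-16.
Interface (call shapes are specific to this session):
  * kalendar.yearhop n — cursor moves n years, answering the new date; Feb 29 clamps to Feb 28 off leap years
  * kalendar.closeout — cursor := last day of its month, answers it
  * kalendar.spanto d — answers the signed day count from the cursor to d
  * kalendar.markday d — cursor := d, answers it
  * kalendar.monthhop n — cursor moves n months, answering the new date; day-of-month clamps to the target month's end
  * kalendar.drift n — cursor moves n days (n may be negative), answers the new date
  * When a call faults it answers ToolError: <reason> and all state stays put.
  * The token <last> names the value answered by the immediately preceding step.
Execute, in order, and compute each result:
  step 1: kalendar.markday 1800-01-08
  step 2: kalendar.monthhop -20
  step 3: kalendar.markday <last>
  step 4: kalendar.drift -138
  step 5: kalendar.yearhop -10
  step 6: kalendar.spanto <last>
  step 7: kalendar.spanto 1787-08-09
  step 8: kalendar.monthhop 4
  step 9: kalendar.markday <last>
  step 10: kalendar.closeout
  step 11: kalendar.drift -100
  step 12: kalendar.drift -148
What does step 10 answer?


% markday d: 1800-01-08
  1800-01-08
% monthhop n: -20
  1798-05-08
% markday d: <last>
  1798-05-08
% drift n: -138
  1797-12-21
% yearhop n: -10
  1787-12-21
% spanto d: <last>
  0
% spanto d: 1787-08-09
  -134
% monthhop n: 4
  1788-04-21
% markday d: <last>
  1788-04-21
% closeout
  1788-04-30
% drift n: -100
  1788-01-21
% drift n: -148
  1787-08-26

Answer: 1788-04-30


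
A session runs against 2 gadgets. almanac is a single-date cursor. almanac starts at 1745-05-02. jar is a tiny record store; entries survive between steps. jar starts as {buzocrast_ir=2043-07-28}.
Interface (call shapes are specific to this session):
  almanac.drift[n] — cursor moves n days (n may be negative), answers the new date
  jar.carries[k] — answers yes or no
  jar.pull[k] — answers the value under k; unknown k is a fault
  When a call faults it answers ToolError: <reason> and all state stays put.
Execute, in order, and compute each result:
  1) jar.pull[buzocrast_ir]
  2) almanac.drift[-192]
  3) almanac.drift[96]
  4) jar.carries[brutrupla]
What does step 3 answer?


! 1. pull(k→buzocrast_ir) => 2043-07-28
! 2. drift(n→-192) => 1744-10-22
! 3. drift(n→96) => 1745-01-26
! 4. carries(k→brutrupla) => no

Answer: 1745-01-26


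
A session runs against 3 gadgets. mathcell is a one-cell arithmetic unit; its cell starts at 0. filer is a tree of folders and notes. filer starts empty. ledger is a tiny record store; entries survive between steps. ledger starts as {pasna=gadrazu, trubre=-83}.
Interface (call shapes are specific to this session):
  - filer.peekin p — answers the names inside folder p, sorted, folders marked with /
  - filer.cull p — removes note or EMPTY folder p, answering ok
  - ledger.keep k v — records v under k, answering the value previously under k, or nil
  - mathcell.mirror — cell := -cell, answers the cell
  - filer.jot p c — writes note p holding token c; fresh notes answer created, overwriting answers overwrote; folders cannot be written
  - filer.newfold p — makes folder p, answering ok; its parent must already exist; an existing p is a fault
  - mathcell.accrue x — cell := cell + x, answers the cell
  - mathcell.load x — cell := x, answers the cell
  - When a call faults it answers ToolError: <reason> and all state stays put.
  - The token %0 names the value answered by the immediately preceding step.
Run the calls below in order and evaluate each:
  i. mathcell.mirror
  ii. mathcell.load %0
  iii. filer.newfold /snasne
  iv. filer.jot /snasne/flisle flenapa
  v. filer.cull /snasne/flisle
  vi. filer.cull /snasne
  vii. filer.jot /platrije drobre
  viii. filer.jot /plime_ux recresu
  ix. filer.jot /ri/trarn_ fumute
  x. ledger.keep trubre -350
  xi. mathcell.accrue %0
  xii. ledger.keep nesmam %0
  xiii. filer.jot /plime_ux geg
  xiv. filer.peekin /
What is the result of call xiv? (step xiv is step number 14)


Calling mathcell.mirror(), yielding 0.
I invoke mathcell.load passing x='%0', giving 0.
I use filer.newfold passing p='/snasne': ok.
Calling filer.jot passing p='/snasne/flisle', c='flenapa', and observe created.
Calling filer.cull passing p='/snasne/flisle', which returns ok.
Then filer.cull passing p='/snasne', and observe ok.
Then filer.jot passing p='/platrije', c='drobre': created.
Calling filer.jot passing p='/plime_ux', c='recresu': created.
I invoke filer.jot passing p='/ri/trarn_', c='fumute', → ToolError: no parent.
I invoke ledger.keep passing k='trubre', v='-350', giving -83.
Calling mathcell.accrue passing x='%0', → -83.
Invoking ledger.keep passing k='nesmam', v='%0', and observe nil.
I run filer.jot passing p='/plime_ux', c='geg': overwrote.
I try filer.peekin passing p='/': [platrije, plime_ux].

Answer: [platrije, plime_ux]


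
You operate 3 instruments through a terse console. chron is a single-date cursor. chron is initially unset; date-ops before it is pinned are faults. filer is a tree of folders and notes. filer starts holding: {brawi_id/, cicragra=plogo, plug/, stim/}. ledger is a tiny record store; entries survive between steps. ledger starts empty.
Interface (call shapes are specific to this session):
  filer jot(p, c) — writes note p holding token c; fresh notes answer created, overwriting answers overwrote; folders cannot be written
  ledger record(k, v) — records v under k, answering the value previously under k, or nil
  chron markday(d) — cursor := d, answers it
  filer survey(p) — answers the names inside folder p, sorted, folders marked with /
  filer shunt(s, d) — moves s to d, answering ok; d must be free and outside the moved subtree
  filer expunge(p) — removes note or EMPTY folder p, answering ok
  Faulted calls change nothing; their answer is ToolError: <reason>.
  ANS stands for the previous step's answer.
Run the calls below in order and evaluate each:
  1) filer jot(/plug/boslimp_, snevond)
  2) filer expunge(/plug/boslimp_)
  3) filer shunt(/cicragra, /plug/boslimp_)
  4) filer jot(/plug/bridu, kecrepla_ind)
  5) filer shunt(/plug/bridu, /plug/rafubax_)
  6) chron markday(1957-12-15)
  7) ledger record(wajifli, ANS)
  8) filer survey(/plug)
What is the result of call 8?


Answer: [boslimp_, rafubax_]

Derivation:
> filer jot p→/plug/boslimp_ c→snevond
[out] created
> filer expunge p→/plug/boslimp_
[out] ok
> filer shunt s→/cicragra d→/plug/boslimp_
[out] ok
> filer jot p→/plug/bridu c→kecrepla_ind
[out] created
> filer shunt s→/plug/bridu d→/plug/rafubax_
[out] ok
> chron markday d→1957-12-15
[out] 1957-12-15
> ledger record k→wajifli v→ANS
[out] nil
> filer survey p→/plug
[out] [boslimp_, rafubax_]


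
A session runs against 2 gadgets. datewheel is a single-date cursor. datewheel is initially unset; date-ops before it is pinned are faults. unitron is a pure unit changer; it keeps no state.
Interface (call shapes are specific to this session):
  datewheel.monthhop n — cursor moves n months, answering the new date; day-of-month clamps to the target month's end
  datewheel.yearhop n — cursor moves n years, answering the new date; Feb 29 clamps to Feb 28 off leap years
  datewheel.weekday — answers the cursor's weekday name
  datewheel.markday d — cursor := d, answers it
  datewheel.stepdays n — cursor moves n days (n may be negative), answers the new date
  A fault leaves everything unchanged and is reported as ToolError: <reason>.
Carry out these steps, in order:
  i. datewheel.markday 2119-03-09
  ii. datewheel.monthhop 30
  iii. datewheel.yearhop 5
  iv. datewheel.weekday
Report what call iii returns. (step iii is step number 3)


Do: datewheel.markday[d='2119-03-09']
See: 2119-03-09
Do: datewheel.monthhop[n='30']
See: 2121-09-09
Do: datewheel.yearhop[n='5']
See: 2126-09-09
Do: datewheel.weekday[]
See: Monday

Answer: 2126-09-09


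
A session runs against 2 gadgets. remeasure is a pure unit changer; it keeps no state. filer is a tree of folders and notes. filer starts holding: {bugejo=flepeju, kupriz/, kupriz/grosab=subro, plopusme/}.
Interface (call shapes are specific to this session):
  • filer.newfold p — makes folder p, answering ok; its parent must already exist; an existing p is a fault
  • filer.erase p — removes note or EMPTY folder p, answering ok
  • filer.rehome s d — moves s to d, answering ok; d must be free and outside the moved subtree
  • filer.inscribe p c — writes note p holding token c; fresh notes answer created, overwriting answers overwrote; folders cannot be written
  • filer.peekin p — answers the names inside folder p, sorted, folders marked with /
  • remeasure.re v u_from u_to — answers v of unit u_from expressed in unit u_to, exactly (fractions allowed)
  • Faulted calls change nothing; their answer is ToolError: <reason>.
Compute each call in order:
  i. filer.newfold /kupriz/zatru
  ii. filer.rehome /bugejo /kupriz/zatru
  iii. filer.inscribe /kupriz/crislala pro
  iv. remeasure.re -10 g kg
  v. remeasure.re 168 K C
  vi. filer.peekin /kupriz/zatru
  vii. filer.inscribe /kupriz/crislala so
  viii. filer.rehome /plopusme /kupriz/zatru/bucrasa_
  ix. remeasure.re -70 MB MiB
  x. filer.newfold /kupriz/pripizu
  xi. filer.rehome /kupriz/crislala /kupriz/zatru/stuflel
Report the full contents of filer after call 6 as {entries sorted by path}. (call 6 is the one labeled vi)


! 1. newfold(p→/kupriz/zatru) -> ok
! 2. rehome(s→/bugejo, d→/kupriz/zatru) -> ToolError: exists
! 3. inscribe(p→/kupriz/crislala, c→pro) -> created
! 4. re(v→-10, u_from→g, u_to→kg) -> -1/100
! 5. re(v→168, u_from→K, u_to→C) -> -2103/20
! 6. peekin(p→/kupriz/zatru) -> []
! 7. inscribe(p→/kupriz/crislala, c→so) -> overwrote
! 8. rehome(s→/plopusme, d→/kupriz/zatru/bucrasa_) -> ok
! 9. re(v→-70, u_from→MB, u_to→MiB) -> -546875/8192
! 10. newfold(p→/kupriz/pripizu) -> ok
! 11. rehome(s→/kupriz/crislala, d→/kupriz/zatru/stuflel) -> ok

Answer: {bugejo=flepeju, kupriz/, kupriz/crislala=pro, kupriz/grosab=subro, kupriz/zatru/, plopusme/}


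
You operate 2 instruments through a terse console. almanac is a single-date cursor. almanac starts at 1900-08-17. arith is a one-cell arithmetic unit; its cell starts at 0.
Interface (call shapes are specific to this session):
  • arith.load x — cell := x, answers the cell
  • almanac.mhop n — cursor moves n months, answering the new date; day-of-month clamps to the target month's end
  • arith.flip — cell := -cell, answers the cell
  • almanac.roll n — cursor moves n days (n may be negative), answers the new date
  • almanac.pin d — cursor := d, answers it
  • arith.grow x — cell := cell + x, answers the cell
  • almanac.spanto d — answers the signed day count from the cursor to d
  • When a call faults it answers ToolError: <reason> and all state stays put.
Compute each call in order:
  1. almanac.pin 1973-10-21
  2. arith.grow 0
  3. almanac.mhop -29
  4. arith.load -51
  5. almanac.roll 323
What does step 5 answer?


==> pin(d: 1973-10-21)
<== 1973-10-21
==> grow(x: 0)
<== 0
==> mhop(n: -29)
<== 1971-05-21
==> load(x: -51)
<== -51
==> roll(n: 323)
<== 1972-04-08

Answer: 1972-04-08


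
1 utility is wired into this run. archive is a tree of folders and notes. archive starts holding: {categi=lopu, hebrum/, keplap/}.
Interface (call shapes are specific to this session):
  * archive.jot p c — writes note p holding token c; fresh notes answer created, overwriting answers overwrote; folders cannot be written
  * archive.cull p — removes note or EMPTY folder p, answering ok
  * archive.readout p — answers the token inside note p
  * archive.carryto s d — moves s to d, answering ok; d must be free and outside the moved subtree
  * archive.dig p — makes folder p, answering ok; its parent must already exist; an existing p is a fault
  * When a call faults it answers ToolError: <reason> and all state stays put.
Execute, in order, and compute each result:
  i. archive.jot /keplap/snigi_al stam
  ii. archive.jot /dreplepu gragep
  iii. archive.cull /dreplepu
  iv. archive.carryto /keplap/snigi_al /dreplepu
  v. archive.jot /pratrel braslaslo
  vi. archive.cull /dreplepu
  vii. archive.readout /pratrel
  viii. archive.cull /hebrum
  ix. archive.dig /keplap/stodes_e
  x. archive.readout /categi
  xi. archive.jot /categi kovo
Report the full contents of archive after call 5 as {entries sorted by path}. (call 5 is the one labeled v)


Answer: {categi=lopu, dreplepu=stam, hebrum/, keplap/, pratrel=braslaslo}

Derivation:
# 1. jot(p: /keplap/snigi_al, c: stam) => created
# 2. jot(p: /dreplepu, c: gragep) => created
# 3. cull(p: /dreplepu) => ok
# 4. carryto(s: /keplap/snigi_al, d: /dreplepu) => ok
# 5. jot(p: /pratrel, c: braslaslo) => created
# 6. cull(p: /dreplepu) => ok
# 7. readout(p: /pratrel) => braslaslo
# 8. cull(p: /hebrum) => ok
# 9. dig(p: /keplap/stodes_e) => ok
# 10. readout(p: /categi) => lopu
# 11. jot(p: /categi, c: kovo) => overwrote


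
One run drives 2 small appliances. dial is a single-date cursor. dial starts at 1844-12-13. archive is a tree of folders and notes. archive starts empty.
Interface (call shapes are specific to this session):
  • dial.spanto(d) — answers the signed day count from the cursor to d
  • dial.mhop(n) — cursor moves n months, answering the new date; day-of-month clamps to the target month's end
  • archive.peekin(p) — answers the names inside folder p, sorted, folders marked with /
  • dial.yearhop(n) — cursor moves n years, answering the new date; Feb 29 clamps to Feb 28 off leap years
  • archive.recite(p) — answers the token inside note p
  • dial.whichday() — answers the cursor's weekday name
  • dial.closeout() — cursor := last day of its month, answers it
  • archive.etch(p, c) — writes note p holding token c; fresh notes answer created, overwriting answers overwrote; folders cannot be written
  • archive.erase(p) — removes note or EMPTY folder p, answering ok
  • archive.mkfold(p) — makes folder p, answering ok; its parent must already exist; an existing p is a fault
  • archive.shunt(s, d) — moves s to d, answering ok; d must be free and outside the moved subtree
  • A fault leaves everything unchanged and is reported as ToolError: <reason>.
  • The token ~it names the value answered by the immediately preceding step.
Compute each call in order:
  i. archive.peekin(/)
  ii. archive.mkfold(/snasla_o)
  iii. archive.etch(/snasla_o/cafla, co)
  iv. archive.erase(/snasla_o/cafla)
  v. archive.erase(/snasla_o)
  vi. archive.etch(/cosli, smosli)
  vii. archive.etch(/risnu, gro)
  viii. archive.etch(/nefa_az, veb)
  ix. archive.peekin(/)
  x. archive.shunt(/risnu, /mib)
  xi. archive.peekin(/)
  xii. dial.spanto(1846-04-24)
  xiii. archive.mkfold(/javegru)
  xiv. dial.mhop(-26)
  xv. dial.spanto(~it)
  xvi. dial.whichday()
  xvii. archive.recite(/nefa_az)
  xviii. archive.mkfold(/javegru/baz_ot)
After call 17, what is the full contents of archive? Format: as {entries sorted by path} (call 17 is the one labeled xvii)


Answer: {cosli=smosli, javegru/, mib=gro, nefa_az=veb}

Derivation:
CALL peekin[p=/]
RET  []
CALL mkfold[p=/snasla_o]
RET  ok
CALL etch[p=/snasla_o/cafla; c=co]
RET  created
CALL erase[p=/snasla_o/cafla]
RET  ok
CALL erase[p=/snasla_o]
RET  ok
CALL etch[p=/cosli; c=smosli]
RET  created
CALL etch[p=/risnu; c=gro]
RET  created
CALL etch[p=/nefa_az; c=veb]
RET  created
CALL peekin[p=/]
RET  [cosli, nefa_az, risnu]
CALL shunt[s=/risnu; d=/mib]
RET  ok
CALL peekin[p=/]
RET  [cosli, mib, nefa_az]
CALL spanto[d=1846-04-24]
RET  497
CALL mkfold[p=/javegru]
RET  ok
CALL mhop[n=-26]
RET  1842-10-13
CALL spanto[d=~it]
RET  0
CALL whichday[]
RET  Thursday
CALL recite[p=/nefa_az]
RET  veb
CALL mkfold[p=/javegru/baz_ot]
RET  ok


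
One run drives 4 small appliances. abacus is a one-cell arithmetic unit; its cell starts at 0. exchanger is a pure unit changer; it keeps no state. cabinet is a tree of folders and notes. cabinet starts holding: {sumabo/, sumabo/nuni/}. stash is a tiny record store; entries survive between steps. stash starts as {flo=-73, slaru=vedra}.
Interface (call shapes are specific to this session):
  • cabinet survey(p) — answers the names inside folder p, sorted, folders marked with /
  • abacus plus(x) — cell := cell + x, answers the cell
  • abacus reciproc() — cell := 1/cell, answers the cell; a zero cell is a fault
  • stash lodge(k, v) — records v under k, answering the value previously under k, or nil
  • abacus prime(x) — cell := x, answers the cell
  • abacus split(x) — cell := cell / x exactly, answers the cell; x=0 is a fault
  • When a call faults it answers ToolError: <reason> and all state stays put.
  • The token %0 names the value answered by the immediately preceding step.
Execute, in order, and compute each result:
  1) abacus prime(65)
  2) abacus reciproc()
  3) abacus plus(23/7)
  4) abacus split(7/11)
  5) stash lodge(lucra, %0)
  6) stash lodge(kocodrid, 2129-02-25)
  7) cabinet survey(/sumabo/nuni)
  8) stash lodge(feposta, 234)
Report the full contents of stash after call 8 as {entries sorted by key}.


==> abacus prime(x: 65)
<== 65
==> abacus reciproc()
<== 1/65
==> abacus plus(x: 23/7)
<== 1502/455
==> abacus split(x: 7/11)
<== 16522/3185
==> stash lodge(k: lucra, v: %0)
<== nil
==> stash lodge(k: kocodrid, v: 2129-02-25)
<== nil
==> cabinet survey(p: /sumabo/nuni)
<== []
==> stash lodge(k: feposta, v: 234)
<== nil

Answer: {feposta=234, flo=-73, kocodrid=2129-02-25, lucra=16522/3185, slaru=vedra}


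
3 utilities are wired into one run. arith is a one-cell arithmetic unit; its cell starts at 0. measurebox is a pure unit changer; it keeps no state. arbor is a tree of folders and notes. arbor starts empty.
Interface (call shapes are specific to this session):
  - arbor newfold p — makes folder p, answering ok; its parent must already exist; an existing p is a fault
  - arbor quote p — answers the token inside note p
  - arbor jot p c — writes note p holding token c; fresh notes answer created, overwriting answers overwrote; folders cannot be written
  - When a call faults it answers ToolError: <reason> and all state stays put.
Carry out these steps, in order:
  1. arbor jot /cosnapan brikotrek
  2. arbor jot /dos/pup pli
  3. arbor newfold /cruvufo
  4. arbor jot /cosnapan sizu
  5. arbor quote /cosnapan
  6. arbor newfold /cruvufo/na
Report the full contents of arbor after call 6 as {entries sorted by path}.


Answer: {cosnapan=sizu, cruvufo/, cruvufo/na/}

Derivation:
Act: arbor jot[p=/cosnapan; c=brikotrek]
Obs: created
Act: arbor jot[p=/dos/pup; c=pli]
Obs: ToolError: no parent
Act: arbor newfold[p=/cruvufo]
Obs: ok
Act: arbor jot[p=/cosnapan; c=sizu]
Obs: overwrote
Act: arbor quote[p=/cosnapan]
Obs: sizu
Act: arbor newfold[p=/cruvufo/na]
Obs: ok
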